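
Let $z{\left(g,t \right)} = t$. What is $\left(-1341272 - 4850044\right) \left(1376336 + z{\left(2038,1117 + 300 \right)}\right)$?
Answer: $-8530104192948$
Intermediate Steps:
$\left(-1341272 - 4850044\right) \left(1376336 + z{\left(2038,1117 + 300 \right)}\right) = \left(-1341272 - 4850044\right) \left(1376336 + \left(1117 + 300\right)\right) = - 6191316 \left(1376336 + 1417\right) = \left(-6191316\right) 1377753 = -8530104192948$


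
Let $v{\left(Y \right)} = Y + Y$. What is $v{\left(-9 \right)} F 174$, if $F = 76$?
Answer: $-238032$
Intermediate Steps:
$v{\left(Y \right)} = 2 Y$
$v{\left(-9 \right)} F 174 = 2 \left(-9\right) 76 \cdot 174 = \left(-18\right) 76 \cdot 174 = \left(-1368\right) 174 = -238032$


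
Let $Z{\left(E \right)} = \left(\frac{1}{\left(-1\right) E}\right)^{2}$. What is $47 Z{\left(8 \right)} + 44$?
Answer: $\frac{2863}{64} \approx 44.734$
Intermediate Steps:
$Z{\left(E \right)} = \frac{1}{E^{2}}$ ($Z{\left(E \right)} = \left(- \frac{1}{E}\right)^{2} = \frac{1}{E^{2}}$)
$47 Z{\left(8 \right)} + 44 = \frac{47}{64} + 44 = \frac{2863}{64}$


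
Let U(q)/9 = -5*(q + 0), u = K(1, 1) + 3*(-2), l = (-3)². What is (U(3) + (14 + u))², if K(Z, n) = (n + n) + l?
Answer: 13456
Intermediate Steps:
l = 9
K(Z, n) = 9 + 2*n (K(Z, n) = (n + n) + 9 = 2*n + 9 = 9 + 2*n)
u = 5 (u = (9 + 2*1) + 3*(-2) = (9 + 2) - 6 = 11 - 6 = 5)
U(q) = -45*q (U(q) = 9*(-5*(q + 0)) = 9*(-5*q) = -45*q)
(U(3) + (14 + u))² = (-45*3 + (14 + 5))² = (-135 + 19)² = (-116)² = 13456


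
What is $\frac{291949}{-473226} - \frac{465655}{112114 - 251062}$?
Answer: $\frac{9988573521}{3652989236} \approx 2.7344$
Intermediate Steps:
$\frac{291949}{-473226} - \frac{465655}{112114 - 251062} = 291949 \left(- \frac{1}{473226}\right) - \frac{465655}{-138948} = - \frac{291949}{473226} - - \frac{465655}{138948} = - \frac{291949}{473226} + \frac{465655}{138948} = \frac{9988573521}{3652989236}$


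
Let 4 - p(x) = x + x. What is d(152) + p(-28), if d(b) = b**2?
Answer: 23164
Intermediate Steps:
p(x) = 4 - 2*x (p(x) = 4 - (x + x) = 4 - 2*x)
d(152) + p(-28) = 152**2 + (4 - 2*(-28)) = 23104 + (4 + 56) = 23104 + 60 = 23164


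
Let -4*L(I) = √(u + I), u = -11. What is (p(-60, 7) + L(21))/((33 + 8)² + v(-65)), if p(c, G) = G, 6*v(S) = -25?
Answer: 42/10061 - 3*√10/20122 ≈ 0.0037031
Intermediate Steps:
v(S) = -25/6 (v(S) = (⅙)*(-25) = -25/6)
L(I) = -√(-11 + I)/4
(p(-60, 7) + L(21))/((33 + 8)² + v(-65)) = (7 - √(-11 + 21)/4)/((33 + 8)² - 25/6) = (7 - √10/4)/(41² - 25/6) = (7 - √10/4)/(1681 - 25/6) = (7 - √10/4)/(10061/6) = (7 - √10/4)*(6/10061) = 42/10061 - 3*√10/20122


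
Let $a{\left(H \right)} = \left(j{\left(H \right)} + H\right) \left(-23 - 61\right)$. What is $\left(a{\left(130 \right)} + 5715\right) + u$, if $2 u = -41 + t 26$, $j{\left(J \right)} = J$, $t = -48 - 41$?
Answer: $- \frac{34605}{2} \approx -17303.0$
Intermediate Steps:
$t = -89$
$a{\left(H \right)} = - 168 H$ ($a{\left(H \right)} = \left(H + H\right) \left(-23 - 61\right) = 2 H \left(-84\right) = - 168 H$)
$u = - \frac{2355}{2}$ ($u = \frac{-41 - 2314}{2} = \frac{1}{2} \left(-2355\right) = - \frac{2355}{2} \approx -1177.5$)
$\left(a{\left(130 \right)} + 5715\right) + u = \left(\left(-168\right) 130 + 5715\right) - \frac{2355}{2} = \left(-21840 + 5715\right) - \frac{2355}{2} = -16125 - \frac{2355}{2} = - \frac{34605}{2}$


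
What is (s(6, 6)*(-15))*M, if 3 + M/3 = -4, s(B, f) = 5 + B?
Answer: 3465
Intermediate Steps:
M = -21 (M = -9 + 3*(-4) = -9 - 12 = -21)
(s(6, 6)*(-15))*M = ((5 + 6)*(-15))*(-21) = (11*(-15))*(-21) = -165*(-21) = 3465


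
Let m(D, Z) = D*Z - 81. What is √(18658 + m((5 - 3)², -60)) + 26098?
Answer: 26098 + √18337 ≈ 26233.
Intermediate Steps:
m(D, Z) = -81 + D*Z
√(18658 + m((5 - 3)², -60)) + 26098 = √(18658 + (-81 + (5 - 3)²*(-60))) + 26098 = √(18658 + (-81 + 2²*(-60))) + 26098 = √(18658 + (-81 + 4*(-60))) + 26098 = √(18658 + (-81 - 240)) + 26098 = √(18658 - 321) + 26098 = √18337 + 26098 = 26098 + √18337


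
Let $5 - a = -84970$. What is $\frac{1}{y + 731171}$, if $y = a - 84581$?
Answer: $\frac{1}{731565} \approx 1.3669 \cdot 10^{-6}$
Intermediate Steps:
$a = 84975$ ($a = 5 - -84970 = 5 + 84970 = 84975$)
$y = 394$ ($y = 84975 - 84581 = 394$)
$\frac{1}{y + 731171} = \frac{1}{394 + 731171} = \frac{1}{731565}$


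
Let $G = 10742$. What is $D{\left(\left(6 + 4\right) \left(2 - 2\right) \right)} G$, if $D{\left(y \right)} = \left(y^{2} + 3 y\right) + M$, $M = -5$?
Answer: $-53710$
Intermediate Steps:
$D{\left(y \right)} = -5 + y^{2} + 3 y$ ($D{\left(y \right)} = \left(y^{2} + 3 y\right) - 5 = -5 + y^{2} + 3 y$)
$D{\left(\left(6 + 4\right) \left(2 - 2\right) \right)} G = \left(-5 + \left(\left(6 + 4\right) \left(2 - 2\right)\right)^{2} + 3 \left(6 + 4\right) \left(2 - 2\right)\right) 10742 = \left(-5 + \left(10 \cdot 0\right)^{2} + 3 \cdot 10 \cdot 0\right) 10742 = \left(-5 + 0^{2} + 3 \cdot 0\right) 10742 = \left(-5 + 0 + 0\right) 10742 = \left(-5\right) 10742 = -53710$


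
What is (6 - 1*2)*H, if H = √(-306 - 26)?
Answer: 8*I*√83 ≈ 72.883*I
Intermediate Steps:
H = 2*I*√83 (H = √(-332) = 2*I*√83 ≈ 18.221*I)
(6 - 1*2)*H = (6 - 1*2)*(2*I*√83) = (6 - 2)*(2*I*√83) = 4*(2*I*√83) = 8*I*√83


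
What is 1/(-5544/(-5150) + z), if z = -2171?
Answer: -2575/5587553 ≈ -0.00046085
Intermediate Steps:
1/(-5544/(-5150) + z) = 1/(-5544/(-5150) - 2171) = 1/(-5544*(-1/5150) - 2171) = 1/(2772/2575 - 2171) = 1/(-5587553/2575) = -2575/5587553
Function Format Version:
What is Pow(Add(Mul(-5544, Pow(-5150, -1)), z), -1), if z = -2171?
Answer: Rational(-2575, 5587553) ≈ -0.00046085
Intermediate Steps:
Pow(Add(Mul(-5544, Pow(-5150, -1)), z), -1) = Pow(Add(Mul(-5544, Pow(-5150, -1)), -2171), -1) = Pow(Add(Mul(-5544, Rational(-1, 5150)), -2171), -1) = Pow(Add(Rational(2772, 2575), -2171), -1) = Pow(Rational(-5587553, 2575), -1) = Rational(-2575, 5587553)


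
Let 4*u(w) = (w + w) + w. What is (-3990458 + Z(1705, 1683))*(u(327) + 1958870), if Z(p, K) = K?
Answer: -31257879725275/4 ≈ -7.8145e+12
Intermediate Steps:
u(w) = 3*w/4 (u(w) = ((w + w) + w)/4 = (2*w + w)/4 = (3*w)/4 = 3*w/4)
(-3990458 + Z(1705, 1683))*(u(327) + 1958870) = (-3990458 + 1683)*((3/4)*327 + 1958870) = -3988775*(981/4 + 1958870) = -3988775*7836461/4 = -31257879725275/4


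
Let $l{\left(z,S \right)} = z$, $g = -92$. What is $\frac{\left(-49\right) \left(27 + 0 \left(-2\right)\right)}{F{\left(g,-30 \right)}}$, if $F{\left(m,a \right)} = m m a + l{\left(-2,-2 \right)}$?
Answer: $\frac{1323}{253922} \approx 0.0052103$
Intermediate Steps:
$F{\left(m,a \right)} = -2 + a m^{2}$ ($F{\left(m,a \right)} = m m a - 2 = m^{2} a - 2 = a m^{2} - 2 = -2 + a m^{2}$)
$\frac{\left(-49\right) \left(27 + 0 \left(-2\right)\right)}{F{\left(g,-30 \right)}} = \frac{\left(-49\right) \left(27 + 0 \left(-2\right)\right)}{-2 - 30 \left(-92\right)^{2}} = \frac{\left(-49\right) \left(27 + 0\right)}{-2 - 253920} = \frac{\left(-49\right) 27}{-2 - 253920} = - \frac{1323}{-253922} = \left(-1323\right) \left(- \frac{1}{253922}\right) = \frac{1323}{253922}$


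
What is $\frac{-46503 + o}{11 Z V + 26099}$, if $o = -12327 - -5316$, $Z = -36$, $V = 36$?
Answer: $- \frac{53514}{11843} \approx -4.5186$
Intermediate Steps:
$o = -7011$ ($o = -12327 + 5316 = -7011$)
$\frac{-46503 + o}{11 Z V + 26099} = \frac{-46503 - 7011}{11 \left(-36\right) 36 + 26099} = - \frac{53514}{\left(-396\right) 36 + 26099} = - \frac{53514}{-14256 + 26099} = - \frac{53514}{11843}$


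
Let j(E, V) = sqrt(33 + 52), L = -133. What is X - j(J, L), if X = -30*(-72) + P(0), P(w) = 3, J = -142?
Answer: 2163 - sqrt(85) ≈ 2153.8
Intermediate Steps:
X = 2163 (X = -30*(-72) + 3 = 2160 + 3 = 2163)
j(E, V) = sqrt(85)
X - j(J, L) = 2163 - sqrt(85)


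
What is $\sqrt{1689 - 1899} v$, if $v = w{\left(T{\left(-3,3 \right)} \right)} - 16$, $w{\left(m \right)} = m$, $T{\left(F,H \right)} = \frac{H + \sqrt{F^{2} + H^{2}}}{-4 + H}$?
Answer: $i \sqrt{210} \left(-19 - 3 \sqrt{2}\right) \approx - 336.82 i$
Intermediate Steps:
$T{\left(F,H \right)} = \frac{H + \sqrt{F^{2} + H^{2}}}{-4 + H}$
$v = -19 - 3 \sqrt{2}$ ($v = \frac{3 + \sqrt{\left(-3\right)^{2} + 3^{2}}}{-4 + 3} - 16 = \frac{3 + \sqrt{9 + 9}}{-1} - 16 = - (3 + \sqrt{18}) - 16 = - (3 + 3 \sqrt{2}) - 16 = \left(-3 - 3 \sqrt{2}\right) - 16 = -19 - 3 \sqrt{2} \approx -23.243$)
$\sqrt{1689 - 1899} v = \sqrt{1689 - 1899} \left(-19 - 3 \sqrt{2}\right) = \sqrt{-210} \left(-19 - 3 \sqrt{2}\right) = i \sqrt{210} \left(-19 - 3 \sqrt{2}\right)$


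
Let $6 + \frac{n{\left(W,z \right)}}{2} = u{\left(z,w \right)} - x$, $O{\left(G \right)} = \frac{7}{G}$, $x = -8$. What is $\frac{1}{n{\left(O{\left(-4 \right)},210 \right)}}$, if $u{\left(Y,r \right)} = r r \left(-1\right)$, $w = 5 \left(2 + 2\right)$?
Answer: $- \frac{1}{796} \approx -0.0012563$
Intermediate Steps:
$w = 20$ ($w = 5 \cdot 4 = 20$)
$u{\left(Y,r \right)} = - r^{2}$ ($u{\left(Y,r \right)} = r^{2} \left(-1\right) = - r^{2}$)
$n{\left(W,z \right)} = -796$ ($n{\left(W,z \right)} = -12 + 2 \left(- 20^{2} - -8\right) = -12 + 2 \left(\left(-1\right) 400 + 8\right) = -12 + 2 \left(-400 + 8\right) = -12 + 2 \left(-392\right) = -12 - 784 = -796$)
$\frac{1}{n{\left(O{\left(-4 \right)},210 \right)}} = \frac{1}{-796} = - \frac{1}{796}$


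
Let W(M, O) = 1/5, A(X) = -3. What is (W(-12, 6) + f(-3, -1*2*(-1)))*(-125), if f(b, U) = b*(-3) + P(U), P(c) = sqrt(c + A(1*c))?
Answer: -1150 - 125*I ≈ -1150.0 - 125.0*I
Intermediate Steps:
P(c) = sqrt(-3 + c) (P(c) = sqrt(c - 3) = sqrt(-3 + c))
f(b, U) = sqrt(-3 + U) - 3*b (f(b, U) = b*(-3) + sqrt(-3 + U) = -3*b + sqrt(-3 + U) = sqrt(-3 + U) - 3*b)
W(M, O) = 1/5
(W(-12, 6) + f(-3, -1*2*(-1)))*(-125) = (1/5 + (sqrt(-3 - 1*2*(-1)) - 3*(-3)))*(-125) = (1/5 + (sqrt(-3 - 2*(-1)) + 9))*(-125) = (1/5 + (sqrt(-3 + 2) + 9))*(-125) = (1/5 + (sqrt(-1) + 9))*(-125) = (1/5 + (I + 9))*(-125) = (1/5 + (9 + I))*(-125) = (46/5 + I)*(-125) = -1150 - 125*I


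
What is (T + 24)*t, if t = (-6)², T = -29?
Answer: -180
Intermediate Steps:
t = 36
(T + 24)*t = (-29 + 24)*36 = -5*36 = -180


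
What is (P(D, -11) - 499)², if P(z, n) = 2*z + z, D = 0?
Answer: 249001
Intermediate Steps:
P(z, n) = 3*z
(P(D, -11) - 499)² = (3*0 - 499)² = (0 - 499)² = (-499)² = 249001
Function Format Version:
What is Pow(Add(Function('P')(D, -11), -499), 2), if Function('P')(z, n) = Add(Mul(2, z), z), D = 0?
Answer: 249001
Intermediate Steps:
Function('P')(z, n) = Mul(3, z)
Pow(Add(Function('P')(D, -11), -499), 2) = Pow(Add(Mul(3, 0), -499), 2) = Pow(Add(0, -499), 2) = Pow(-499, 2) = 249001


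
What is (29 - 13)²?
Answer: 256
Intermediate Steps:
(29 - 13)² = 16² = 256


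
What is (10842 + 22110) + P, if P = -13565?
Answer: 19387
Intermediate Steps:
(10842 + 22110) + P = (10842 + 22110) - 13565 = 32952 - 13565 = 19387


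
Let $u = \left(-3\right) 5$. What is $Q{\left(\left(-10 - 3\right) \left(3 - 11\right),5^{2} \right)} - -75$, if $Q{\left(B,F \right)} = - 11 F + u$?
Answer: $-215$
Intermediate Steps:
$u = -15$
$Q{\left(B,F \right)} = -15 - 11 F$ ($Q{\left(B,F \right)} = - 11 F - 15 = -15 - 11 F$)
$Q{\left(\left(-10 - 3\right) \left(3 - 11\right),5^{2} \right)} - -75 = \left(-15 - 11 \cdot 5^{2}\right) - -75 = \left(-15 - 275\right) + 75 = -290 + 75 = -215$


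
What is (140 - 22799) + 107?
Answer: -22552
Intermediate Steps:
(140 - 22799) + 107 = -22659 + 107 = -22552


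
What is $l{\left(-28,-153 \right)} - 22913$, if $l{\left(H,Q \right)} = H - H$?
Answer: $-22913$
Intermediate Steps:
$l{\left(H,Q \right)} = 0$
$l{\left(-28,-153 \right)} - 22913 = 0 - 22913 = -22913$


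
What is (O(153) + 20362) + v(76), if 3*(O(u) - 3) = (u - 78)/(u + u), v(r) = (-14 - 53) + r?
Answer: 6234469/306 ≈ 20374.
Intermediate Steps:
v(r) = -67 + r
O(u) = 3 + (-78 + u)/(6*u) (O(u) = 3 + ((u - 78)/(u + u))/3 = 3 + ((-78 + u)/((2*u)))/3 = 3 + ((-78 + u)*(1/(2*u)))/3 = 3 + ((-78 + u)/(2*u))/3 = 3 + (-78 + u)/(6*u))
(O(153) + 20362) + v(76) = ((19/6 - 13/153) + 20362) + (-67 + 76) = ((19/6 - 13*1/153) + 20362) + 9 = ((19/6 - 13/153) + 20362) + 9 = (943/306 + 20362) + 9 = 6231715/306 + 9 = 6234469/306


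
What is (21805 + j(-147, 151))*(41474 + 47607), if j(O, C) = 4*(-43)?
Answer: 1927089273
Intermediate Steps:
j(O, C) = -172
(21805 + j(-147, 151))*(41474 + 47607) = (21805 - 172)*(41474 + 47607) = 21633*89081 = 1927089273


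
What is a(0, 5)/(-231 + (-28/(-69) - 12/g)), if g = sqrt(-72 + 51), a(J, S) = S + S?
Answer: -15370026/354469595 - 38088*I*sqrt(21)/354469595 ≈ -0.043361 - 0.0004924*I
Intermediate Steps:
a(J, S) = 2*S
g = I*sqrt(21) (g = sqrt(-21) = I*sqrt(21) ≈ 4.5826*I)
a(0, 5)/(-231 + (-28/(-69) - 12/g)) = (2*5)/(-231 + (-28/(-69) - 12*(-I*sqrt(21)/21))) = 10/(-231 + (-28*(-1/69) - (-4)*I*sqrt(21)/7)) = 10/(-231 + (28/69 + 4*I*sqrt(21)/7)) = 10/(-15911/69 + 4*I*sqrt(21)/7)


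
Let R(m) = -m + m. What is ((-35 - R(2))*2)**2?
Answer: 4900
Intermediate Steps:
R(m) = 0
((-35 - R(2))*2)**2 = ((-35 - 1*0)*2)**2 = ((-35 + 0)*2)**2 = (-35*2)**2 = (-70)**2 = 4900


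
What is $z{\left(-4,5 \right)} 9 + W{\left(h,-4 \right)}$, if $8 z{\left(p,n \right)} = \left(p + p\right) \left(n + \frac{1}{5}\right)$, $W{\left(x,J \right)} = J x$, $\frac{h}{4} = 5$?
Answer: $- \frac{634}{5} \approx -126.8$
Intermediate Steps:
$h = 20$ ($h = 4 \cdot 5 = 20$)
$z{\left(p,n \right)} = \frac{p \left(\frac{1}{5} + n\right)}{4}$ ($z{\left(p,n \right)} = \frac{\left(p + p\right) \left(n + \frac{1}{5}\right)}{8} = \frac{2 p \left(n + \frac{1}{5}\right)}{8} = \frac{2 p \left(\frac{1}{5} + n\right)}{8} = \frac{p \left(\frac{1}{5} + n\right)}{4}$)
$z{\left(-4,5 \right)} 9 + W{\left(h,-4 \right)} = \frac{1}{20} \left(-4\right) \left(1 + 5 \cdot 5\right) 9 - 80 = \frac{1}{20} \left(-4\right) \left(1 + 25\right) 9 - 80 = \frac{1}{20} \left(-4\right) 26 \cdot 9 - 80 = \left(- \frac{26}{5}\right) 9 - 80 = - \frac{234}{5} - 80 = - \frac{634}{5}$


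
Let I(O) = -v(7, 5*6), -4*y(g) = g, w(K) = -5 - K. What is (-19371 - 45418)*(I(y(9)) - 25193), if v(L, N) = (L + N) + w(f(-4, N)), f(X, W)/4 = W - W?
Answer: 1634302525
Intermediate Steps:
f(X, W) = 0 (f(X, W) = 4*(W - W) = 4*0 = 0)
v(L, N) = -5 + L + N (v(L, N) = (L + N) + (-5 - 1*0) = (L + N) + (-5 + 0) = (L + N) - 5 = -5 + L + N)
y(g) = -g/4
I(O) = -32 (I(O) = -(-5 + 7 + 5*6) = -(-5 + 7 + 30) = -1*32 = -32)
(-19371 - 45418)*(I(y(9)) - 25193) = (-19371 - 45418)*(-32 - 25193) = -64789*(-25225) = 1634302525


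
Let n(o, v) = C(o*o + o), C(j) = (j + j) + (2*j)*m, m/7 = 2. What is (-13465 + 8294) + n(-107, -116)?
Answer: 335089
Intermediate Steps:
m = 14 (m = 7*2 = 14)
C(j) = 30*j (C(j) = (j + j) + (2*j)*14 = 2*j + 28*j = 30*j)
n(o, v) = 30*o + 30*o**2 (n(o, v) = 30*(o*o + o) = 30*(o**2 + o) = 30*(o + o**2) = 30*o + 30*o**2)
(-13465 + 8294) + n(-107, -116) = (-13465 + 8294) + 30*(-107)*(1 - 107) = -5171 + 30*(-107)*(-106) = -5171 + 340260 = 335089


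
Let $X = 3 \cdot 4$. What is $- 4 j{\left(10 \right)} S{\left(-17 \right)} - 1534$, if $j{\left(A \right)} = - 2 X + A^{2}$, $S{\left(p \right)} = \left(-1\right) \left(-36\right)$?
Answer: $-12478$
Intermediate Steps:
$S{\left(p \right)} = 36$
$X = 12$
$j{\left(A \right)} = -24 + A^{2}$ ($j{\left(A \right)} = \left(-2\right) 12 + A^{2} = -24 + A^{2}$)
$- 4 j{\left(10 \right)} S{\left(-17 \right)} - 1534 = - 4 \left(-24 + 10^{2}\right) 36 - 1534 = - 4 \left(-24 + 100\right) 36 - 1534 = \left(-4\right) 76 \cdot 36 - 1534 = \left(-304\right) 36 - 1534 = -10944 - 1534 = -12478$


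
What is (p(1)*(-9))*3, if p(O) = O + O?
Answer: -54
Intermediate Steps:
p(O) = 2*O
(p(1)*(-9))*3 = ((2*1)*(-9))*3 = (2*(-9))*3 = -18*3 = -54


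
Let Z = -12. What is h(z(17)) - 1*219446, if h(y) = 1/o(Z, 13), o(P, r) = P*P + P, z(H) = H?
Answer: -28966871/132 ≈ -2.1945e+5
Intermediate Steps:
o(P, r) = P + P**2 (o(P, r) = P**2 + P = P + P**2)
h(y) = 1/132 (h(y) = 1/(-12*(1 - 12)) = 1/(-12*(-11)) = 1/132)
h(z(17)) - 1*219446 = 1/132 - 1*219446 = 1/132 - 219446 = -28966871/132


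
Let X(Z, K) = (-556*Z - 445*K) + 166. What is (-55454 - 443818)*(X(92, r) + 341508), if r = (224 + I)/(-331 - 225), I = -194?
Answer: -20163546818076/139 ≈ -1.4506e+11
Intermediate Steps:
r = -15/278 (r = (224 - 194)/(-331 - 225) = 30/(-556) = 30*(-1/556) = -15/278 ≈ -0.053957)
X(Z, K) = 166 - 556*Z - 445*K
(-55454 - 443818)*(X(92, r) + 341508) = (-55454 - 443818)*((166 - 556*92 - 445*(-15/278)) + 341508) = -499272*((166 - 51152 + 6675/278) + 341508) = -499272*(-14167433/278 + 341508) = -499272*80771791/278 = -20163546818076/139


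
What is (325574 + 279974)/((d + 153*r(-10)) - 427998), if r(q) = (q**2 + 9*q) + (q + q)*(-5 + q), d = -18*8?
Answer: -151387/95178 ≈ -1.5906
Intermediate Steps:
d = -144
r(q) = q**2 + 9*q + 2*q*(-5 + q) (r(q) = (q**2 + 9*q) + (2*q)*(-5 + q) = (q**2 + 9*q) + 2*q*(-5 + q) = q**2 + 9*q + 2*q*(-5 + q))
(325574 + 279974)/((d + 153*r(-10)) - 427998) = (325574 + 279974)/((-144 + 153*(-10*(-1 + 3*(-10)))) - 427998) = 605548/((-144 + 153*(-10*(-1 - 30))) - 427998) = 605548/((-144 + 153*(-10*(-31))) - 427998) = 605548/((-144 + 153*310) - 427998) = 605548/((-144 + 47430) - 427998) = 605548/(47286 - 427998) = 605548/(-380712) = 605548*(-1/380712) = -151387/95178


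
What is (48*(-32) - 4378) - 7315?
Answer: -13229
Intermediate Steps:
(48*(-32) - 4378) - 7315 = (-1536 - 4378) - 7315 = -5914 - 7315 = -13229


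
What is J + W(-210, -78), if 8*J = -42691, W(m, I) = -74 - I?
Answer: -42659/8 ≈ -5332.4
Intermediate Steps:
J = -42691/8 (J = (⅛)*(-42691) = -42691/8 ≈ -5336.4)
J + W(-210, -78) = -42691/8 + (-74 - 1*(-78)) = -42691/8 + (-74 + 78) = -42691/8 + 4 = -42659/8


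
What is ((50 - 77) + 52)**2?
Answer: 625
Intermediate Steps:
((50 - 77) + 52)**2 = (-27 + 52)**2 = 25**2 = 625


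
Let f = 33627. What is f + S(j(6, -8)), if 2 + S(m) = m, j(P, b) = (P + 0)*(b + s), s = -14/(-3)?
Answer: 33605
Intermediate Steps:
s = 14/3 (s = -14*(-⅓) = 14/3 ≈ 4.6667)
j(P, b) = P*(14/3 + b) (j(P, b) = (P + 0)*(b + 14/3) = P*(14/3 + b))
S(m) = -2 + m
f + S(j(6, -8)) = 33627 + (-2 + (⅓)*6*(14 + 3*(-8))) = 33627 + (-2 + (⅓)*6*(14 - 24)) = 33627 + (-2 + (⅓)*6*(-10)) = 33627 + (-2 - 20) = 33627 - 22 = 33605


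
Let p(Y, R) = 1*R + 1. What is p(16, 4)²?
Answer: 25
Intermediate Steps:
p(Y, R) = 1 + R (p(Y, R) = R + 1 = 1 + R)
p(16, 4)² = (1 + 4)² = 5² = 25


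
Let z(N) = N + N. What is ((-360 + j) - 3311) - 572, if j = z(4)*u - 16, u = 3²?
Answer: -4187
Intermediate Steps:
z(N) = 2*N
u = 9
j = 56 (j = (2*4)*9 - 16 = 8*9 - 16 = 72 - 16 = 56)
((-360 + j) - 3311) - 572 = ((-360 + 56) - 3311) - 572 = (-304 - 3311) - 572 = -3615 - 572 = -4187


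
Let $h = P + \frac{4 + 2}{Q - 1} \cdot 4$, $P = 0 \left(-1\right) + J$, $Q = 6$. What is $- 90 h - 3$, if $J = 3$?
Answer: $-705$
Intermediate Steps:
$P = 3$ ($P = 0 \left(-1\right) + 3 = 0 + 3 = 3$)
$h = \frac{39}{5}$ ($h = 3 + \frac{4 + 2}{6 - 1} \cdot 4 = 3 + \frac{6}{5} \cdot 4 = 3 + \frac{24}{5} = \frac{39}{5} \approx 7.8$)
$- 90 h - 3 = \left(-90\right) \frac{39}{5} - 3 = -702 - 3 = -705$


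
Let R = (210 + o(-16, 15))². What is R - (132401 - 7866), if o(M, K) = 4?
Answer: -78739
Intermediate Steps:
R = 45796 (R = (210 + 4)² = 214² = 45796)
R - (132401 - 7866) = 45796 - (132401 - 7866) = 45796 - 1*124535 = 45796 - 124535 = -78739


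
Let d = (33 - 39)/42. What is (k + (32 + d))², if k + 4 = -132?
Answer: 531441/49 ≈ 10846.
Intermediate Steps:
k = -136 (k = -4 - 132 = -136)
d = -⅐ (d = -6*1/42 = -⅐ ≈ -0.14286)
(k + (32 + d))² = (-136 + (32 - ⅐))² = (-136 + 223/7)² = (-729/7)² = 531441/49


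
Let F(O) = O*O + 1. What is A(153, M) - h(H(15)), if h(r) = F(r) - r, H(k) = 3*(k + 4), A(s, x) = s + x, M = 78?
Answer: -2962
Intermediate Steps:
H(k) = 12 + 3*k (H(k) = 3*(4 + k) = 12 + 3*k)
F(O) = 1 + O² (F(O) = O² + 1 = 1 + O²)
h(r) = 1 + r² - r (h(r) = (1 + r²) - r = 1 + r² - r)
A(153, M) - h(H(15)) = (153 + 78) - (1 + (12 + 3*15)² - (12 + 3*15)) = 231 - (1 + (12 + 45)² - (12 + 45)) = 231 - (1 + 57² - 1*57) = 231 - (1 + 3249 - 57) = 231 - 1*3193 = 231 - 3193 = -2962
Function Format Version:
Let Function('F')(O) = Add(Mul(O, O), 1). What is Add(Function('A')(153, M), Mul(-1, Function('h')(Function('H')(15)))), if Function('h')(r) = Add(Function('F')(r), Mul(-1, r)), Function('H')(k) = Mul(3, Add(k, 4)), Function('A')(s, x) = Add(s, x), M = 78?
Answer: -2962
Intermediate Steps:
Function('H')(k) = Add(12, Mul(3, k)) (Function('H')(k) = Mul(3, Add(4, k)) = Add(12, Mul(3, k)))
Function('F')(O) = Add(1, Pow(O, 2)) (Function('F')(O) = Add(Pow(O, 2), 1) = Add(1, Pow(O, 2)))
Function('h')(r) = Add(1, Pow(r, 2), Mul(-1, r)) (Function('h')(r) = Add(Add(1, Pow(r, 2)), Mul(-1, r)) = Add(1, Pow(r, 2), Mul(-1, r)))
Add(Function('A')(153, M), Mul(-1, Function('h')(Function('H')(15)))) = Add(Add(153, 78), Mul(-1, Add(1, Pow(Add(12, Mul(3, 15)), 2), Mul(-1, Add(12, Mul(3, 15)))))) = Add(231, Mul(-1, Add(1, Pow(Add(12, 45), 2), Mul(-1, Add(12, 45))))) = Add(231, Mul(-1, Add(1, Pow(57, 2), Mul(-1, 57)))) = Add(231, Mul(-1, Add(1, 3249, -57))) = Add(231, Mul(-1, 3193)) = Add(231, -3193) = -2962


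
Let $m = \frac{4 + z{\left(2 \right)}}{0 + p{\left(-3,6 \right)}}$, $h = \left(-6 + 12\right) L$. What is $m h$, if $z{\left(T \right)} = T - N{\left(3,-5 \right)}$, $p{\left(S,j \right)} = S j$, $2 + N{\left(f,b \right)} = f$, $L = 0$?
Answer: $0$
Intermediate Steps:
$N{\left(f,b \right)} = -2 + f$
$z{\left(T \right)} = -1 + T$ ($z{\left(T \right)} = T - \left(-2 + 3\right) = T - 1 = -1 + T$)
$h = 0$ ($h = \left(-6 + 12\right) 0 = 6 \cdot 0 = 0$)
$m = - \frac{5}{18}$ ($m = \frac{4 + \left(-1 + 2\right)}{0 - 18} = \frac{4 + 1}{0 - 18} = \frac{5}{-18} = 5 \left(- \frac{1}{18}\right) = - \frac{5}{18} \approx -0.27778$)
$m h = \left(- \frac{5}{18}\right) 0 = 0$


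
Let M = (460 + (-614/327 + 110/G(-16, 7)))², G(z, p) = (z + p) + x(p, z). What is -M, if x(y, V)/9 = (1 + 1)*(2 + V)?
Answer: -169549878561424/809345601 ≈ -2.0949e+5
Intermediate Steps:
x(y, V) = 36 + 18*V (x(y, V) = 9*((1 + 1)*(2 + V)) = 9*(2*(2 + V)) = 9*(4 + 2*V) = 36 + 18*V)
G(z, p) = 36 + p + 19*z (G(z, p) = (z + p) + (36 + 18*z) = (p + z) + (36 + 18*z) = 36 + p + 19*z)
M = 169549878561424/809345601 (M = (460 + (-614/327 + 110/(36 + 7 + 19*(-16))))² = (460 + (-614*1/327 + 110/(36 + 7 - 304)))² = (460 + (-614/327 + 110/(-261)))² = (460 + (-614/327 + 110*(-1/261)))² = (460 + (-614/327 - 110/261))² = (460 - 65408/28449)² = (13021132/28449)² = 169549878561424/809345601 ≈ 2.0949e+5)
-M = -1*169549878561424/809345601 = -169549878561424/809345601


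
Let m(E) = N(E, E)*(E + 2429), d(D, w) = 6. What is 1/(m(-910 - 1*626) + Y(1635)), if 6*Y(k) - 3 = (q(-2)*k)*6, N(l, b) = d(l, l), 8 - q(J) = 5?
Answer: 2/20527 ≈ 9.7433e-5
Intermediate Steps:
q(J) = 3 (q(J) = 8 - 1*5 = 8 - 5 = 3)
N(l, b) = 6
m(E) = 14574 + 6*E (m(E) = 6*(E + 2429) = 6*(2429 + E) = 14574 + 6*E)
Y(k) = ½ + 3*k (Y(k) = ½ + ((3*k)*6)/6 = ½ + (18*k)/6 = ½ + 3*k)
1/(m(-910 - 1*626) + Y(1635)) = 1/((14574 + 6*(-910 - 1*626)) + (½ + 3*1635)) = 1/((14574 + 6*(-910 - 626)) + (½ + 4905)) = 1/((14574 + 6*(-1536)) + 9811/2) = 1/((14574 - 9216) + 9811/2) = 1/(5358 + 9811/2) = 1/(20527/2) = 2/20527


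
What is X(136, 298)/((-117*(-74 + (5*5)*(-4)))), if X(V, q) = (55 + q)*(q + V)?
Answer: 76601/10179 ≈ 7.5254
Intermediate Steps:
X(V, q) = (55 + q)*(V + q)
X(136, 298)/((-117*(-74 + (5*5)*(-4)))) = (298² + 55*136 + 55*298 + 136*298)/((-117*(-74 + (5*5)*(-4)))) = (88804 + 7480 + 16390 + 40528)/((-117*(-74 + 25*(-4)))) = 153202/((-117*(-74 - 100))) = 153202/((-117*(-174))) = 153202/20358 = 153202*(1/20358) = 76601/10179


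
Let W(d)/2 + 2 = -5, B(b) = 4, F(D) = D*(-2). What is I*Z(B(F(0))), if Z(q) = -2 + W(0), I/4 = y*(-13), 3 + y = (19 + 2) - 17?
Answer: 832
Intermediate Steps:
F(D) = -2*D
y = 1 (y = -3 + ((19 + 2) - 17) = -3 + (21 - 17) = -3 + 4 = 1)
I = -52 (I = 4*(1*(-13)) = 4*(-13) = -52)
W(d) = -14 (W(d) = -4 + 2*(-5) = -4 - 10 = -14)
Z(q) = -16 (Z(q) = -2 - 14 = -16)
I*Z(B(F(0))) = -52*(-16) = 832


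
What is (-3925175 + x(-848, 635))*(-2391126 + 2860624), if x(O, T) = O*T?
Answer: -2095677095190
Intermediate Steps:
(-3925175 + x(-848, 635))*(-2391126 + 2860624) = (-3925175 - 848*635)*(-2391126 + 2860624) = (-3925175 - 538480)*469498 = -4463655*469498 = -2095677095190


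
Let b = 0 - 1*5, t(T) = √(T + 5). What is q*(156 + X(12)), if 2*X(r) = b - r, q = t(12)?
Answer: 295*√17/2 ≈ 608.16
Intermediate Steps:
t(T) = √(5 + T)
q = √17 (q = √(5 + 12) = √17 ≈ 4.1231)
b = -5 (b = 0 - 5 = -5)
X(r) = -5/2 - r/2 (X(r) = (-5 - r)/2 = -5/2 - r/2)
q*(156 + X(12)) = √17*(156 + (-5/2 - ½*12)) = √17*(156 + (-5/2 - 6)) = √17*(156 - 17/2) = √17*(295/2) = 295*√17/2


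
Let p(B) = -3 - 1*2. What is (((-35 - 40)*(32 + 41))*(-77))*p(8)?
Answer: -2107875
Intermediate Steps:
p(B) = -5 (p(B) = -3 - 2 = -5)
(((-35 - 40)*(32 + 41))*(-77))*p(8) = (((-35 - 40)*(32 + 41))*(-77))*(-5) = (-75*73*(-77))*(-5) = -5475*(-77)*(-5) = 421575*(-5) = -2107875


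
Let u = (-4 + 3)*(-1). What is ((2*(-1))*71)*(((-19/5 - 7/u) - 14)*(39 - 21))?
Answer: 316944/5 ≈ 63389.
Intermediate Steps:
u = 1 (u = -1*(-1) = 1)
((2*(-1))*71)*(((-19/5 - 7/u) - 14)*(39 - 21)) = ((2*(-1))*71)*(((-19/5 - 7/1) - 14)*(39 - 21)) = (-2*71)*(((-19*1/5 - 7*1) - 14)*18) = -142*((-19/5 - 7) - 14)*18 = -142*(-54/5 - 14)*18 = -(-17608)*18/5 = -142*(-2232/5) = 316944/5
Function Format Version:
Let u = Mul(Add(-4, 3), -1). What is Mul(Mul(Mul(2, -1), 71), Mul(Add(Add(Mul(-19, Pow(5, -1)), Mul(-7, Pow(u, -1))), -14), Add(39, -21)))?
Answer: Rational(316944, 5) ≈ 63389.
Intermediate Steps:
u = 1 (u = Mul(-1, -1) = 1)
Mul(Mul(Mul(2, -1), 71), Mul(Add(Add(Mul(-19, Pow(5, -1)), Mul(-7, Pow(u, -1))), -14), Add(39, -21))) = Mul(Mul(Mul(2, -1), 71), Mul(Add(Add(Mul(-19, Pow(5, -1)), Mul(-7, Pow(1, -1))), -14), Add(39, -21))) = Mul(Mul(-2, 71), Mul(Add(Add(Mul(-19, Rational(1, 5)), Mul(-7, 1)), -14), 18)) = Mul(-142, Mul(Add(Add(Rational(-19, 5), -7), -14), 18)) = Mul(-142, Mul(Add(Rational(-54, 5), -14), 18)) = Mul(-142, Mul(Rational(-124, 5), 18)) = Mul(-142, Rational(-2232, 5)) = Rational(316944, 5)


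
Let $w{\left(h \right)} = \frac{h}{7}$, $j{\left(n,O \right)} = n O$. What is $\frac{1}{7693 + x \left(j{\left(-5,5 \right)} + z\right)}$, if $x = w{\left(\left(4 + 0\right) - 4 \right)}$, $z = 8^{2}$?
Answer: $\frac{1}{7693} \approx 0.00012999$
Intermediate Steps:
$j{\left(n,O \right)} = O n$
$z = 64$
$w{\left(h \right)} = \frac{h}{7}$ ($w{\left(h \right)} = h \frac{1}{7} = \frac{h}{7}$)
$x = 0$ ($x = \frac{\left(4 + 0\right) - 4}{7} = \frac{4 - 4}{7} = \frac{1}{7} \cdot 0 = 0$)
$\frac{1}{7693 + x \left(j{\left(-5,5 \right)} + z\right)} = \frac{1}{7693 + 0 \left(5 \left(-5\right) + 64\right)} = \frac{1}{7693 + 0 \left(-25 + 64\right)} = \frac{1}{7693 + 0 \cdot 39} = \frac{1}{7693 + 0} = \frac{1}{7693}$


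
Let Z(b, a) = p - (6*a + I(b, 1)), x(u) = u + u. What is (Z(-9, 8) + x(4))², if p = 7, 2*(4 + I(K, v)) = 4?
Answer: 961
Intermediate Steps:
I(K, v) = -2 (I(K, v) = -4 + (½)*4 = -4 + 2 = -2)
x(u) = 2*u
Z(b, a) = 9 - 6*a (Z(b, a) = 7 - (6*a - 2) = 7 - (-2 + 6*a) = 7 + (2 - 6*a) = 9 - 6*a)
(Z(-9, 8) + x(4))² = ((9 - 6*8) + 2*4)² = ((9 - 48) + 8)² = (-39 + 8)² = (-31)² = 961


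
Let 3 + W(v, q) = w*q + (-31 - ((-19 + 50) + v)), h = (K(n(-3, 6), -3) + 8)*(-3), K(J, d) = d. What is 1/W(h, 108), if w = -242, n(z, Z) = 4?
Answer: -1/26186 ≈ -3.8188e-5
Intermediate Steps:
h = -15 (h = (-3 + 8)*(-3) = 5*(-3) = -15)
W(v, q) = -65 - v - 242*q (W(v, q) = -3 + (-242*q + (-31 - ((-19 + 50) + v))) = -3 + (-242*q + (-31 - (31 + v))) = -3 + (-242*q + (-31 + (-31 - v))) = -3 + (-242*q + (-62 - v)) = -3 + (-62 - v - 242*q) = -65 - v - 242*q)
1/W(h, 108) = 1/(-65 - 1*(-15) - 242*108) = 1/(-65 + 15 - 26136) = 1/(-26186) = -1/26186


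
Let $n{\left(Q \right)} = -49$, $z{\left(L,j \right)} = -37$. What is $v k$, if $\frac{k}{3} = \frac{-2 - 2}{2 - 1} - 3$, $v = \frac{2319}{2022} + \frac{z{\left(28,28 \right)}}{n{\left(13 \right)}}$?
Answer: $- \frac{188445}{4718} \approx -39.942$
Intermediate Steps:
$v = \frac{62815}{33026}$ ($v = \frac{2319}{2022} - \frac{37}{-49} = 2319 \cdot \frac{1}{2022} - - \frac{37}{49} = \frac{773}{674} + \frac{37}{49} = \frac{62815}{33026} \approx 1.902$)
$k = -21$ ($k = 3 \left(\frac{-2 - 2}{2 - 1} - 3\right) = 3 \left(- \frac{4}{1} - 3\right) = 3 \left(\left(-4\right) 1 - 3\right) = 3 \left(-4 - 3\right) = 3 \left(-7\right) = -21$)
$v k = \frac{62815}{33026} \left(-21\right) = - \frac{188445}{4718}$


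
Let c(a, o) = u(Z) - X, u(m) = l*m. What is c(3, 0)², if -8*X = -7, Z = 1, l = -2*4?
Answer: 5041/64 ≈ 78.766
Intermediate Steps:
l = -8
X = 7/8 (X = -⅛*(-7) = 7/8 ≈ 0.87500)
u(m) = -8*m
c(a, o) = -71/8 (c(a, o) = -8*1 - 1*7/8 = -8 - 7/8 = -71/8)
c(3, 0)² = (-71/8)² = 5041/64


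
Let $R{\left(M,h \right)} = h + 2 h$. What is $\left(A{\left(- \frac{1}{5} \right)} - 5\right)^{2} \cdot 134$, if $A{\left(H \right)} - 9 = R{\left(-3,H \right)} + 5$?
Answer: $\frac{236376}{25} \approx 9455.0$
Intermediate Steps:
$R{\left(M,h \right)} = 3 h$
$A{\left(H \right)} = 14 + 3 H$ ($A{\left(H \right)} = 9 + \left(3 H + 5\right) = 9 + \left(5 + 3 H\right) = 14 + 3 H$)
$\left(A{\left(- \frac{1}{5} \right)} - 5\right)^{2} \cdot 134 = \left(\left(14 + 3 \left(- \frac{1}{5}\right)\right) - 5\right)^{2} \cdot 134 = \left(\left(14 - \frac{3}{5}\right) - 5\right)^{2} \cdot 134 = \left(\frac{67}{5} - 5\right)^{2} \cdot 134 = \left(\frac{42}{5}\right)^{2} \cdot 134 = \frac{1764}{25} \cdot 134 = \frac{236376}{25}$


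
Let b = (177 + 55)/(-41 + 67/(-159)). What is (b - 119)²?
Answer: 168355116721/10843849 ≈ 15525.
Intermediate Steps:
b = -18444/3293 (b = 232/(-41 + 67*(-1/159)) = 232/(-41 - 67/159) = 232/(-6586/159) = 232*(-159/6586) = -18444/3293 ≈ -5.6010)
(b - 119)² = (-18444/3293 - 119)² = (-410311/3293)² = 168355116721/10843849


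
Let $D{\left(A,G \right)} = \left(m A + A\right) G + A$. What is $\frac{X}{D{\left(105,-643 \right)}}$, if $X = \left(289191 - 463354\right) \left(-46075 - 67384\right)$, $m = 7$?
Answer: $- \frac{19760359817}{540015} \approx -36592.0$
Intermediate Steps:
$X = 19760359817$ ($X = \left(-174163\right) \left(-113459\right) = 19760359817$)
$D{\left(A,G \right)} = A + 8 A G$ ($D{\left(A,G \right)} = \left(7 A + A\right) G + A = 8 A G + A = A + 8 A G$)
$\frac{X}{D{\left(105,-643 \right)}} = \frac{19760359817}{105 \left(1 + 8 \left(-643\right)\right)} = \frac{19760359817}{105 \left(1 - 5144\right)} = \frac{19760359817}{105 \left(-5143\right)} = \frac{19760359817}{-540015} = 19760359817 \left(- \frac{1}{540015}\right) = - \frac{19760359817}{540015}$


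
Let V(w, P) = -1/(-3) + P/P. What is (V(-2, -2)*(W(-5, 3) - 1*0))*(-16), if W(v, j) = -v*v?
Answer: 1600/3 ≈ 533.33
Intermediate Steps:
V(w, P) = 4/3 (V(w, P) = -1*(-⅓) + 1 = ⅓ + 1 = 4/3)
W(v, j) = -v²
(V(-2, -2)*(W(-5, 3) - 1*0))*(-16) = (4*(-1*(-5)² - 1*0)/3)*(-16) = (4*(-1*25 + 0)/3)*(-16) = (4*(-25 + 0)/3)*(-16) = ((4/3)*(-25))*(-16) = -100/3*(-16) = 1600/3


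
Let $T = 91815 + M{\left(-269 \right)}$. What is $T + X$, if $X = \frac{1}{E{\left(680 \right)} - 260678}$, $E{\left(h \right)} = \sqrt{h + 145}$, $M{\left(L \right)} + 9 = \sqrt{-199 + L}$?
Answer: $\frac{567135895373516}{6177547169} - \frac{5 \sqrt{33}}{67953018859} + 6 i \sqrt{13} \approx 91806.0 + 21.633 i$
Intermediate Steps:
$M{\left(L \right)} = -9 + \sqrt{-199 + L}$
$E{\left(h \right)} = \sqrt{145 + h}$
$T = 91806 + 6 i \sqrt{13}$ ($T = 91815 - \left(9 - \sqrt{-199 - 269}\right) = 91815 - \left(9 - \sqrt{-468}\right) = 91815 - \left(9 - 6 i \sqrt{13}\right) = 91806 + 6 i \sqrt{13} \approx 91806.0 + 21.633 i$)
$X = \frac{1}{-260678 + 5 \sqrt{33}}$ ($X = \frac{1}{\sqrt{145 + 680} - 260678} = \frac{1}{\sqrt{825} - 260678} = \frac{1}{5 \sqrt{33} - 260678} = \frac{1}{-260678 + 5 \sqrt{33}} \approx -3.8366 \cdot 10^{-6}$)
$T + X = \left(91806 + 6 i \sqrt{13}\right) - \left(\frac{23698}{6177547169} + \frac{5 \sqrt{33}}{67953018859}\right) = \frac{567135895373516}{6177547169} - \frac{5 \sqrt{33}}{67953018859} + 6 i \sqrt{13}$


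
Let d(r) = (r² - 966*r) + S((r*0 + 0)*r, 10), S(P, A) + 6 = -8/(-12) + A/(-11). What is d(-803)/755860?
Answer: 9375305/4988676 ≈ 1.8793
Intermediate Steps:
S(P, A) = -16/3 - A/11 (S(P, A) = -6 + (-8/(-12) + A/(-11)) = -6 + (-8*(-1/12) + A*(-1/11)) = -6 + (⅔ - A/11) = -16/3 - A/11)
d(r) = -206/33 + r² - 966*r (d(r) = (r² - 966*r) + (-16/3 - 1/11*10) = (r² - 966*r) + (-16/3 - 10/11) = (r² - 966*r) - 206/33 = -206/33 + r² - 966*r)
d(-803)/755860 = (-206/33 + (-803)² - 966*(-803))/755860 = (-206/33 + 644809 + 775698)*(1/755860) = (46876525/33)*(1/755860) = 9375305/4988676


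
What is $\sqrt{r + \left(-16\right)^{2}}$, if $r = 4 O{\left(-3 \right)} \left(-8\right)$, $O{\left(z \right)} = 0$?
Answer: $16$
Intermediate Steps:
$r = 0$ ($r = 4 \cdot 0 \left(-8\right) = 0 \left(-8\right) = 0$)
$\sqrt{r + \left(-16\right)^{2}} = \sqrt{0 + \left(-16\right)^{2}} = \sqrt{0 + 256} = \sqrt{256} = 16$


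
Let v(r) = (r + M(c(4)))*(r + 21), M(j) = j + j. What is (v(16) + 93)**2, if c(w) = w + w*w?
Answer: 4687225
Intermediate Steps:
c(w) = w + w**2
M(j) = 2*j
v(r) = (21 + r)*(40 + r) (v(r) = (r + 2*(4*(1 + 4)))*(r + 21) = (r + 2*(4*5))*(21 + r) = (r + 2*20)*(21 + r) = (r + 40)*(21 + r) = (40 + r)*(21 + r) = (21 + r)*(40 + r))
(v(16) + 93)**2 = ((840 + 16**2 + 61*16) + 93)**2 = ((840 + 256 + 976) + 93)**2 = (2072 + 93)**2 = 2165**2 = 4687225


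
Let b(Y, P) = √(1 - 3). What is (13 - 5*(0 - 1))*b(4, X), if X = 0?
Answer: 18*I*√2 ≈ 25.456*I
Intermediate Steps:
b(Y, P) = I*√2 (b(Y, P) = √(-2) = I*√2)
(13 - 5*(0 - 1))*b(4, X) = (13 - 5*(0 - 1))*(I*√2) = (13 - 5*(-1))*(I*√2) = (13 + 5)*(I*√2) = 18*(I*√2) = 18*I*√2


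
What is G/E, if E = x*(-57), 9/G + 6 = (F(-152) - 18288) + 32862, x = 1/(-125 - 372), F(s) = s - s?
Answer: 497/92264 ≈ 0.0053867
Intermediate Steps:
F(s) = 0
x = -1/497 (x = 1/(-497) = -1/497 ≈ -0.0020121)
G = 3/4856 (G = 9/(-6 + ((0 - 18288) + 32862)) = 9/(-6 + (-18288 + 32862)) = 9/(-6 + 14574) = 9/14568 = 9*(1/14568) = 3/4856 ≈ 0.00061779)
E = 57/497 (E = -1/497*(-57) = 57/497 ≈ 0.11469)
G/E = 3/(4856*(57/497)) = (3/4856)*(497/57) = 497/92264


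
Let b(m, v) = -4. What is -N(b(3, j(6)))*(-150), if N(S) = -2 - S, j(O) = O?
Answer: 300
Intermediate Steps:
-N(b(3, j(6)))*(-150) = -(-2 - 1*(-4))*(-150) = -(-2 + 4)*(-150) = -1*2*(-150) = -2*(-150) = 300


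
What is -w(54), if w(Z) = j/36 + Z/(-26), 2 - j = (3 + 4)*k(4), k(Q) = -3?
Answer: 673/468 ≈ 1.4380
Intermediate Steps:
j = 23 (j = 2 - (3 + 4)*(-3) = 2 - 7*(-3) = 2 - 1*(-21) = 2 + 21 = 23)
w(Z) = 23/36 - Z/26 (w(Z) = 23/36 + Z/(-26) = 23*(1/36) + Z*(-1/26) = 23/36 - Z/26)
-w(54) = -(23/36 - 1/26*54) = -(23/36 - 27/13) = -1*(-673/468) = 673/468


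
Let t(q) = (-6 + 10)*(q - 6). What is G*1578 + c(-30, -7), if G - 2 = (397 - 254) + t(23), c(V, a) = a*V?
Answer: 336324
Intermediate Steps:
t(q) = -24 + 4*q (t(q) = 4*(-6 + q) = -24 + 4*q)
c(V, a) = V*a
G = 213 (G = 2 + ((397 - 254) + (-24 + 4*23)) = 2 + (143 + (-24 + 92)) = 2 + (143 + 68) = 2 + 211 = 213)
G*1578 + c(-30, -7) = 213*1578 - 30*(-7) = 336114 + 210 = 336324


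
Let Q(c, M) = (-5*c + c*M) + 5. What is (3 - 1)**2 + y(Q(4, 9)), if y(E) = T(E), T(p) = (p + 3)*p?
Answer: 508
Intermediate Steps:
T(p) = p*(3 + p) (T(p) = (3 + p)*p = p*(3 + p))
Q(c, M) = 5 - 5*c + M*c (Q(c, M) = (-5*c + M*c) + 5 = 5 - 5*c + M*c)
y(E) = E*(3 + E)
(3 - 1)**2 + y(Q(4, 9)) = (3 - 1)**2 + (5 - 5*4 + 9*4)*(3 + (5 - 5*4 + 9*4)) = 2**2 + (5 - 20 + 36)*(3 + (5 - 20 + 36)) = 4 + 21*(3 + 21) = 4 + 21*24 = 4 + 504 = 508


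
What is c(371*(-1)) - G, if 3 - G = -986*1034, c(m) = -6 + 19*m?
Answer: -1026582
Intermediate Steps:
G = 1019527 (G = 3 - (-986)*1034 = 3 - 1*(-1019524) = 3 + 1019524 = 1019527)
c(371*(-1)) - G = (-6 + 19*(371*(-1))) - 1*1019527 = (-6 + 19*(-371)) - 1019527 = (-6 - 7049) - 1019527 = -7055 - 1019527 = -1026582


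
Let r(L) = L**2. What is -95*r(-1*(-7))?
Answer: -4655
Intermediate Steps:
-95*r(-1*(-7)) = -95*(-1*(-7))**2 = -95*7**2 = -95*49 = -4655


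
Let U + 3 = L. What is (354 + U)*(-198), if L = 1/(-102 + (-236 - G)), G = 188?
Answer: -18277875/263 ≈ -69498.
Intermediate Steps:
L = -1/526 (L = 1/(-102 + (-236 - 1*188)) = 1/(-102 + (-236 - 188)) = 1/(-102 - 424) = 1/(-526) = -1/526 ≈ -0.0019011)
U = -1579/526 (U = -3 - 1/526 = -1579/526 ≈ -3.0019)
(354 + U)*(-198) = (354 - 1579/526)*(-198) = (184625/526)*(-198) = -18277875/263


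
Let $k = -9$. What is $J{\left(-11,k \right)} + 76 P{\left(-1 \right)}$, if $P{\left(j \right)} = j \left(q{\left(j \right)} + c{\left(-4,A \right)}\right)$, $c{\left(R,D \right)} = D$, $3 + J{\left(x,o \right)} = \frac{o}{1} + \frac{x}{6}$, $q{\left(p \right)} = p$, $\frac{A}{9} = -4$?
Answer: $\frac{16789}{6} \approx 2798.2$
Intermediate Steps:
$A = -36$ ($A = 9 \left(-4\right) = -36$)
$J{\left(x,o \right)} = -3 + o + \frac{x}{6}$ ($J{\left(x,o \right)} = -3 + \left(\frac{o}{1} + \frac{x}{6}\right) = -3 + \left(o 1 + x \frac{1}{6}\right) = -3 + \left(o + \frac{x}{6}\right) = -3 + o + \frac{x}{6}$)
$P{\left(j \right)} = j \left(-36 + j\right)$ ($P{\left(j \right)} = j \left(j - 36\right) = j \left(-36 + j\right)$)
$J{\left(-11,k \right)} + 76 P{\left(-1 \right)} = \left(-3 - 9 + \frac{1}{6} \left(-11\right)\right) + 76 \left(- (-36 - 1)\right) = \left(-3 - 9 - \frac{11}{6}\right) + 76 \left(\left(-1\right) \left(-37\right)\right) = - \frac{83}{6} + 76 \cdot 37 = - \frac{83}{6} + 2812 = \frac{16789}{6}$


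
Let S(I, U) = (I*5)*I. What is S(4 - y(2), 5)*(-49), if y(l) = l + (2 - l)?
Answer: -980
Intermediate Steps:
y(l) = 2
S(I, U) = 5*I² (S(I, U) = (5*I)*I = 5*I²)
S(4 - y(2), 5)*(-49) = (5*(4 - 1*2)²)*(-49) = (5*(4 - 2)²)*(-49) = (5*2²)*(-49) = (5*4)*(-49) = 20*(-49) = -980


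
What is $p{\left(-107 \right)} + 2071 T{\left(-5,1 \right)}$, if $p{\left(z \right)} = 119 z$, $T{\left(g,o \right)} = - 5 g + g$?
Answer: $28687$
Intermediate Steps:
$T{\left(g,o \right)} = - 4 g$
$p{\left(-107 \right)} + 2071 T{\left(-5,1 \right)} = 119 \left(-107\right) + 2071 \left(\left(-4\right) \left(-5\right)\right) = -12733 + 2071 \cdot 20 = -12733 + 41420 = 28687$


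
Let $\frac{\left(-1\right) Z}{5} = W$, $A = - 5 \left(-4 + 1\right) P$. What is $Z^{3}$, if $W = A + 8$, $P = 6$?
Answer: $-117649000$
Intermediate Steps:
$A = 90$ ($A = - 5 \left(-4 + 1\right) 6 = \left(-5\right) \left(-3\right) 6 = 15 \cdot 6 = 90$)
$W = 98$ ($W = 90 + 8 = 98$)
$Z = -490$ ($Z = \left(-5\right) 98 = -490$)
$Z^{3} = \left(-490\right)^{3} = -117649000$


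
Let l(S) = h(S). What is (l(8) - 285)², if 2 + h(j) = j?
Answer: 77841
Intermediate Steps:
h(j) = -2 + j
l(S) = -2 + S
(l(8) - 285)² = ((-2 + 8) - 285)² = (6 - 285)² = (-279)² = 77841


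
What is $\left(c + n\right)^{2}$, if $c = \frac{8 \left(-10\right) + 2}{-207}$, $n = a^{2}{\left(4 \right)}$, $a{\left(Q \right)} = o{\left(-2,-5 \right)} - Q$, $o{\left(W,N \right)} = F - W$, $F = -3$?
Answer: $\frac{3066001}{4761} \approx 643.98$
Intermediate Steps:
$o{\left(W,N \right)} = -3 - W$
$a{\left(Q \right)} = -1 - Q$ ($a{\left(Q \right)} = \left(-3 - -2\right) - Q = \left(-3 + 2\right) - Q = -1 - Q$)
$n = 25$ ($n = \left(-1 - 4\right)^{2} = \left(-5\right)^{2} = 25$)
$c = \frac{26}{69}$ ($c = \left(-80 + 2\right) \left(- \frac{1}{207}\right) = \left(-78\right) \left(- \frac{1}{207}\right) = \frac{26}{69} \approx 0.37681$)
$\left(c + n\right)^{2} = \left(\frac{26}{69} + 25\right)^{2} = \left(\frac{1751}{69}\right)^{2} = \frac{3066001}{4761}$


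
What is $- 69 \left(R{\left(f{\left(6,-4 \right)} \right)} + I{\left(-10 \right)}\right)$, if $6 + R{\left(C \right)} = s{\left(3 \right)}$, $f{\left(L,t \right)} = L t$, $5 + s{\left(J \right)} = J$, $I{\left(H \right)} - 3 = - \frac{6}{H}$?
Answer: $\frac{1518}{5} \approx 303.6$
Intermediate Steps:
$I{\left(H \right)} = 3 - \frac{6}{H}$
$s{\left(J \right)} = -5 + J$
$R{\left(C \right)} = -8$ ($R{\left(C \right)} = -6 + \left(-5 + 3\right) = -6 - 2 = -8$)
$- 69 \left(R{\left(f{\left(6,-4 \right)} \right)} + I{\left(-10 \right)}\right) = - 69 \left(-8 + \left(3 - \frac{6}{-10}\right)\right) = - 69 \left(-8 + \left(3 - - \frac{3}{5}\right)\right) = - 69 \left(-8 + \left(3 + \frac{3}{5}\right)\right) = - 69 \left(-8 + \frac{18}{5}\right) = \left(-69\right) \left(- \frac{22}{5}\right) = \frac{1518}{5}$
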